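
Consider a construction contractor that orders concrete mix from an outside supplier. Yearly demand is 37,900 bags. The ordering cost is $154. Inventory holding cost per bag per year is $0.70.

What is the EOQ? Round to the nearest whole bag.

EOQ = √(2DS/H) = √(2 × 37,900 × 154 / 0.7)
    = √(16,676,000.00) ≈ 4,083.63

4,084 bags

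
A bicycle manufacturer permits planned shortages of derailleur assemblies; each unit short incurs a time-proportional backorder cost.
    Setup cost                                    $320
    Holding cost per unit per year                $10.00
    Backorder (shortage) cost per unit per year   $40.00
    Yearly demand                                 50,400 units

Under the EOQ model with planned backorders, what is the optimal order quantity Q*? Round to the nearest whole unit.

Basic EOQ = √(2·50,400·320/10) = 1,795.996
Backorder adjustment √((H+b)/b) = √((10+40)/40) = 1.1180
Q* = 1,795.996 × 1.1180 ≈ 2,007.98

2,008 units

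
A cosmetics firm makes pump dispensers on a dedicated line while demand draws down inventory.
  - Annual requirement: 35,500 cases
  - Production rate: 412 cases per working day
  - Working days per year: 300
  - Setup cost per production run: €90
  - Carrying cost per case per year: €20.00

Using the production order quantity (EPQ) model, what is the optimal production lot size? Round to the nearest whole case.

Daily demand d = 35,500/300 = 118.333; p = 412; 1 − d/p = 0.71278
EPQ = √(2DS / (H(1 − d/p)))
    = √(2 × 35,500 × 90 / (20 × 0.71278)) ≈ 669.51

670 cases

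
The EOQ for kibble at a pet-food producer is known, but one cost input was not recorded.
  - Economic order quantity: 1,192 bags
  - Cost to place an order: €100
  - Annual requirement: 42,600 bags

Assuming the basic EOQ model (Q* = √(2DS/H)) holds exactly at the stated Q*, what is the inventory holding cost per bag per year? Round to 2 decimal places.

From Q* = √(2DS/H) ⇒ Q*² = 2DS/H.
H = 2DS / Q² = 2 × 42,600 × 100 / 1,192² = 5.9964

€6.00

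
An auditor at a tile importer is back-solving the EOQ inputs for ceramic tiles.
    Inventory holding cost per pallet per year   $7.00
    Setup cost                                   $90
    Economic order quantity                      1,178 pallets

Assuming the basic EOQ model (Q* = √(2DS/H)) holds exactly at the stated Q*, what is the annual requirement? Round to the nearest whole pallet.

From Q* = √(2DS/H) ⇒ Q*² = 2DS/H.
D = Q²H / (2S) = 1,178² × 7 / (2 × 90) = 53,965.49

53,965 pallets per year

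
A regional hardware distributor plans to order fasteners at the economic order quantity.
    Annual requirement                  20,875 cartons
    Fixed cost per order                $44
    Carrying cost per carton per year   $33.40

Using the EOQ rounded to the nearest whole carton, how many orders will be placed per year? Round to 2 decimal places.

88.83 orders per year

Optimal lot size Q* = (2 × 20,875 × $44 / $33.4)^½ ≈ 234.52 → Q = 235
N = D/Q = 20,875/235 ≈ 88.830 orders/yr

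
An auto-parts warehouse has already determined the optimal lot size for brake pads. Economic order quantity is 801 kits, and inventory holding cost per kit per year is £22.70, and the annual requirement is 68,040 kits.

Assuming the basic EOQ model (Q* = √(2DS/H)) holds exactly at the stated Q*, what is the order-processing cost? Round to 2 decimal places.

Since Q* = (2DS/H)^½, squaring gives Q*²·H = 2DS.
S = Q²H / (2D) = 801² × 22.7 / (2 × 68,040) = 107.0278

£107.03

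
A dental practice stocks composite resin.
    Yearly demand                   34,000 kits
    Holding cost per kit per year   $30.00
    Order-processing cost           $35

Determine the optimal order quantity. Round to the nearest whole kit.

282 kits

Optimal lot size Q* = (2 × 34,000 × $35 / $30)^½ ≈ 281.66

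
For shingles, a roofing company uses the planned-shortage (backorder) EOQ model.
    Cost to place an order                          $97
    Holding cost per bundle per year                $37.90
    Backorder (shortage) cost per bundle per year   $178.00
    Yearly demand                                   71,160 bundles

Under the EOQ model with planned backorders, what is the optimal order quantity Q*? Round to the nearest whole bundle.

Q* = √(2DS/H) · √((H + b)/b)
   = √(2 × 71,160 × 97 / 37.9) · √((37.9 + 178) / 178)
   = 603.531 × 1.1013 ≈ 664.68

665 bundles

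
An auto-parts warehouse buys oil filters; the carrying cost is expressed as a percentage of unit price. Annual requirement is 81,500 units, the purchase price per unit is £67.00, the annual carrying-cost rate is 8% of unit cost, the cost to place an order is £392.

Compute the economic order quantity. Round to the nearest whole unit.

3,453 units

Holding cost per unit per year: H = 8% × £67 = £5.3600
2DS/H = 2·81,500·392/5.36 = 11,920,895.52
EOQ = √11,920,895.52 ≈ 3,452.66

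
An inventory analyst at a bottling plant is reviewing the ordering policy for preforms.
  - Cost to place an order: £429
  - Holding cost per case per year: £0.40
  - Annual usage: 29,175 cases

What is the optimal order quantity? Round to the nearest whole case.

2DS/H = 2·29,175·429/0.4 = 62,580,375.00
EOQ = √62,580,375.00 ≈ 7,910.78

7,911 cases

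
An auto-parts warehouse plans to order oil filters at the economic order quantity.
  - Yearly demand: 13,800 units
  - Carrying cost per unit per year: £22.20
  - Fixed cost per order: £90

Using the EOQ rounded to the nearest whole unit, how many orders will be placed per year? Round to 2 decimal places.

41.19 orders per year

Q* = √(2·D·S / H) = √(2·13,800·90 / 22.2) = √111,891.9 ≈ 334.50 → Q = 335
N = D/Q = 13,800/335 ≈ 41.194 orders/yr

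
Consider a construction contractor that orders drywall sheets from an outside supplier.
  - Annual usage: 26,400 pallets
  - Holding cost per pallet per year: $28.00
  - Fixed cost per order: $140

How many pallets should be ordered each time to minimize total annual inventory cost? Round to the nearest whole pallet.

EOQ = √(2DS/H) = √(2 × 26,400 × 140 / 28)
    = √(264,000.00) ≈ 513.81

514 pallets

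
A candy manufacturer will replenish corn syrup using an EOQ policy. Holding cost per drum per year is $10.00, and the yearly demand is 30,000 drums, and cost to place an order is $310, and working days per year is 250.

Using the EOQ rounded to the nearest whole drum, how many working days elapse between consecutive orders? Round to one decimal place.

11.4 days

2DS/H = 2·30,000·310/10 = 1,860,000.00
EOQ = √1,860,000.00 ≈ 1,363.82 → Q = 1,364 drums
Days between orders = 250 / (D/Q) = 250 / 21.994 ≈ 11.367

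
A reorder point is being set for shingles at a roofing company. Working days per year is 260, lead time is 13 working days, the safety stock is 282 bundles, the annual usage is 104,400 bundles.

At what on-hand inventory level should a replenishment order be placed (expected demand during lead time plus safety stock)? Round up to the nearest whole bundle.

5,502 bundles

Daily demand d = 104,400 / 260 = 401.538 bundles/day
Demand during lead time = 401.538 × 13 = 5,220.00
Reorder point = 5,220.00 + 282 = 5,502.00 → round up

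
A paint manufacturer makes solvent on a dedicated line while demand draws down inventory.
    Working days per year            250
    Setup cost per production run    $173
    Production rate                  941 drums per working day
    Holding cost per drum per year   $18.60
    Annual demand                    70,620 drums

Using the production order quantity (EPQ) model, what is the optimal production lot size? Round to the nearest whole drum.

Daily demand d = 70,620/250 = 282.480; p = 941; 1 − d/p = 0.69981
EPQ = √(2DS / (H(1 − d/p)))
    = √(2 × 70,620 × 173 / (18.6 × 0.69981)) ≈ 1,370.11

1,370 drums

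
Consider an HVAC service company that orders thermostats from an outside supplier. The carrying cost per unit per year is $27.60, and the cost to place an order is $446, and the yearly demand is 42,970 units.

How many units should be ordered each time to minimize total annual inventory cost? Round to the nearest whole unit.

EOQ = √(2DS/H) = √(2 × 42,970 × 446 / 27.6)
    = √(1,388,740.58) ≈ 1,178.45

1,178 units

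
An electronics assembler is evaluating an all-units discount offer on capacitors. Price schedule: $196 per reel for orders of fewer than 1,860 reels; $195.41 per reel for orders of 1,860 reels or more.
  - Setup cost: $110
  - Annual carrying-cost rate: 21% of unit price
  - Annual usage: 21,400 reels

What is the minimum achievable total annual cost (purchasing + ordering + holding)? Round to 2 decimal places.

H₁ = 21%×$196 = $41.1600;  H₂ = 21%×$195.41 = $41.0361
EOQ₁ = √(2×21,400×110/41.1600) = 338.21  (< 1,860, feasible at tier 1)
EOQ₂ = √(2×21,400×110/41.0361) = 338.72  (< 1,860 → use Q = 1,860 at tier-2 price)
TC(tier 1 (EOQ₁), Q≈338.2) = $4,208,320.53
TC(tier 2, Q≈1,860.0) = $4,221,203.16
Minimum at tier 1 (EOQ₁): $4,208,320.53

$4,208,320.53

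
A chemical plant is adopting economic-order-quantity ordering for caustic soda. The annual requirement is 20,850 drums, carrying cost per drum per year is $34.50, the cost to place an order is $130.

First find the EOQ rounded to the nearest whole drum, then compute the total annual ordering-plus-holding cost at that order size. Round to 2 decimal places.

$13,675.70

Q* = √(2·D·S / H) = √(2·20,850·130 / 34.5) = √157,130.4 ≈ 396.40 → Q = 396 drums
Annual ordering cost = (D/Q)·S = (20,850/396) × 130 = $6,844.70
Annual holding cost  = (Q/2)·H = (396/2) × 34.5 = $6,831.00
Total = $6,844.70 + $6,831.00 = $13,675.70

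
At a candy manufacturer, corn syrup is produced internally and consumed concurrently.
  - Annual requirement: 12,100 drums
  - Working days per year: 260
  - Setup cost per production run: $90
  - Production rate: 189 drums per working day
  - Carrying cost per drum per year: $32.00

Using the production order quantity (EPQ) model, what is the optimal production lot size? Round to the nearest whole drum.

d = 12,100/260 = 46.5385 drums/day;  effective holding cost H(1 − d/p) = 32·(1 − 46.5385/189) = 24.12047
Q* = √(2DS / H_eff) = √(2·12,100·90 / 24.12047) ≈ 300.49

300 drums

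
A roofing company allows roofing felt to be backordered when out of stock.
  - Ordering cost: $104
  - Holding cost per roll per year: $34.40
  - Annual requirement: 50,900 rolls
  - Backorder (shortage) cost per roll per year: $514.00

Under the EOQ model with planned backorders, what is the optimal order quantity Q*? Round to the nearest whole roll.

573 rolls

Basic EOQ = √(2·50,900·104/34.4) = 554.768
Backorder adjustment √((H+b)/b) = √((34.4+514)/514) = 1.0329
Q* = 554.768 × 1.0329 ≈ 573.03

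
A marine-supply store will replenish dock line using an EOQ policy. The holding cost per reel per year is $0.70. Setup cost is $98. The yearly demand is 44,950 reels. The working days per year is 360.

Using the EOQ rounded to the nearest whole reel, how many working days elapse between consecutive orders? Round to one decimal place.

EOQ = √(2DS/H) = √(2 × 44,950 × 98 / 0.7)
    = √(12,586,000.00) ≈ 3,547.68 → Q = 3,548 reels
Days between orders = 360 / (D/Q) = 360 / 12.669 ≈ 28.416

28.4 days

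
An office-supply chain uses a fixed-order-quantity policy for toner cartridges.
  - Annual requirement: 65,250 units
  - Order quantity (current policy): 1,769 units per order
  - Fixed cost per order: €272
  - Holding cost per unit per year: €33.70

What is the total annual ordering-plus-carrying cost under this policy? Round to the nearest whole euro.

€39,840

Annual ordering cost = (D/Q)·S = (65,250/1,769) × 272 = €10,032.79
Annual holding cost  = (Q/2)·H = (1,769/2) × 33.7 = €29,807.65
Total = €10,032.79 + €29,807.65 = €39,840.44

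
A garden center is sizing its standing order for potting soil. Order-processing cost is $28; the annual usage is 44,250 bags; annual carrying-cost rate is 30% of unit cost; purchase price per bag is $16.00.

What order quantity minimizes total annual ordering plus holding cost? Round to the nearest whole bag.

719 bags

Holding cost per bag per year: H = 30% × $16 = $4.8000
EOQ = √(2DS/H) = √(2 × 44,250 × 28 / 4.8)
    = √(516,250.00) ≈ 718.51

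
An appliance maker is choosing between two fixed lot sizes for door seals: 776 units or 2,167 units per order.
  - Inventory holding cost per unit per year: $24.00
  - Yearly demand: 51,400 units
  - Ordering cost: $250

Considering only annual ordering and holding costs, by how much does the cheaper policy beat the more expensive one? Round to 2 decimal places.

Annual cost at Q: ordering D·S/Q plus holding Q·H/2.
TC(776) = (51,400/776)×250 + (776/2)×24 = $25,871.28
TC(2,167) = (51,400/2,167)×250 + (2,167/2)×24 = $31,933.86
|ΔTC| = |$25,871.28 − $31,933.86| = $6,062.58

$6,062.58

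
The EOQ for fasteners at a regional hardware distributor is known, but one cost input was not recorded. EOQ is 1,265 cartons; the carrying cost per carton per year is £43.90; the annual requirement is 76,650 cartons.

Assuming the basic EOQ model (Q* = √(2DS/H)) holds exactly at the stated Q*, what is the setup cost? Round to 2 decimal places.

From Q* = √(2DS/H) ⇒ Q*² = 2DS/H.
S = Q²H / (2D) = 1,265² × 43.9 / (2 × 76,650) = 458.2510

£458.25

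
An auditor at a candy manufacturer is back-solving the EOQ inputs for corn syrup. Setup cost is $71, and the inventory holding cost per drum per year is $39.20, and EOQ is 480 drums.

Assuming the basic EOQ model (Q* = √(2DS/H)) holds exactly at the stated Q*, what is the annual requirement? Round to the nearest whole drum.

Since Q* = (2DS/H)^½, squaring gives Q*²·H = 2DS.
D = Q²H / (2S) = 480² × 39.2 / (2 × 71) = 63,603.38

63,603 drums per year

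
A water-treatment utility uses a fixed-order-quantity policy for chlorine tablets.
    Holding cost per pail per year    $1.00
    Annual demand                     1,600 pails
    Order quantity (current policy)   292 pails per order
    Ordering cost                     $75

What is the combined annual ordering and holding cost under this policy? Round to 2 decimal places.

$556.96

Ordering: D/Q × S = 1,600/292 × $75 = $410.96
Holding:  Q/2 × H = 292/2 × $1 = $146.00
Total = $410.96 + $146.00 = $556.96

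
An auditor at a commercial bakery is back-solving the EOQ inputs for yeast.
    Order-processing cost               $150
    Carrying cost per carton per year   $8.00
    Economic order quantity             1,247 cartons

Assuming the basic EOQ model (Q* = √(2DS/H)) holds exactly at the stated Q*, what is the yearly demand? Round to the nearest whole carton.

41,467 cartons per year

From Q* = √(2DS/H) ⇒ Q*² = 2DS/H.
D = Q²H / (2S) = 1,247² × 8 / (2 × 150) = 41,466.91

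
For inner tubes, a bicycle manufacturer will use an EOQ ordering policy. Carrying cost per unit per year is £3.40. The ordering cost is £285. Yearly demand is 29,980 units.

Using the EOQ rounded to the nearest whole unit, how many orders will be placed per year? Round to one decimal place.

13.4 orders per year

Optimal lot size Q* = (2 × 29,980 × £285 / £3.4)^½ ≈ 2,241.89 → Q = 2,242
Orders per year = D/Q = 29,980 / 2,242 = 13.372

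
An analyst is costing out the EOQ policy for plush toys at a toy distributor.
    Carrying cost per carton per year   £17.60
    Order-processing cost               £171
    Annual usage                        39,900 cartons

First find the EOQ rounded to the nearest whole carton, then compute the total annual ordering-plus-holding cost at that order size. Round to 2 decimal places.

Optimal lot size Q* = (2 × 39,900 × £171 / £17.6)^½ ≈ 880.53 → Q = 881 cartons
Ordering: D/Q × S = 39,900/881 × £171 = £7,744.49
Holding:  Q/2 × H = 881/2 × £17.6 = £7,752.80
Total = £7,744.49 + £7,752.80 = £15,497.29

£15,497.29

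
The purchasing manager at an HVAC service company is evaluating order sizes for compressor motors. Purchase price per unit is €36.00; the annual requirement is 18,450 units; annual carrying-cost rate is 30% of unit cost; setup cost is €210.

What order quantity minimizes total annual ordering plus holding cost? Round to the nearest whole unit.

847 units

Holding cost per unit per year: H = 30% × €36 = €10.8000
Q* = √(2·D·S / H) = √(2·18,450·210 / 10.8) = √717,500.0 ≈ 847.05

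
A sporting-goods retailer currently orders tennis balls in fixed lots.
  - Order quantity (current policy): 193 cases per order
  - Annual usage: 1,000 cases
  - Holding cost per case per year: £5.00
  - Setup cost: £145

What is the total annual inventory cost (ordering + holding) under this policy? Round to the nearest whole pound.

Annual ordering cost = (D/Q)·S = (1,000/193) × 145 = £751.30
Annual holding cost  = (Q/2)·H = (193/2) × 5 = £482.50
Total = £751.30 + £482.50 = £1,233.80

£1,234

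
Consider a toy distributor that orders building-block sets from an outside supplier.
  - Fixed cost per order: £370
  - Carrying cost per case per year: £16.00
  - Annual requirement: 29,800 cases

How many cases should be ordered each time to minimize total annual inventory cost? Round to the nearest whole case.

Q* = √(2·D·S / H) = √(2·29,800·370 / 16) = √1,378,250.0 ≈ 1,173.99

1,174 cases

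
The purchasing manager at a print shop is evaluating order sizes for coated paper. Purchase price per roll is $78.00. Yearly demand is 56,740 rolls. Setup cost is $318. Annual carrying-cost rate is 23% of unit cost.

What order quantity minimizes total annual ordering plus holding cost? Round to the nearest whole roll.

1,418 rolls

Carrying cost H = $78 × 23% = $17.9400/roll/yr
Q* = √(2·D·S / H) = √(2·56,740·318 / 17.94) = √2,011,518.4 ≈ 1,418.28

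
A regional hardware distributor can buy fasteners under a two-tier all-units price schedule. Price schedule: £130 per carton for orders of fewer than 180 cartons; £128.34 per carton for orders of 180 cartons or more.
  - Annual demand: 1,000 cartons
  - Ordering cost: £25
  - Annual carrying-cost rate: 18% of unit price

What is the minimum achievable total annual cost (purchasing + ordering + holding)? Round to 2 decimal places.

H₁ = 18%×£130 = £23.4000;  H₂ = 18%×£128.34 = £23.1012
EOQ₁ = √(2×1,000×25/23.4000) = 46.23  (< 180, feasible at tier 1)
EOQ₂ = √(2×1,000×25/23.1012) = 46.52  (< 180 → use Q = 180 at tier-2 price)
TC(tier 1 (EOQ₁), Q≈46.2) = £131,081.67
TC(tier 2, Q≈180.0) = £130,558.00
Minimum at tier 2: £130,558.00

£130,558.00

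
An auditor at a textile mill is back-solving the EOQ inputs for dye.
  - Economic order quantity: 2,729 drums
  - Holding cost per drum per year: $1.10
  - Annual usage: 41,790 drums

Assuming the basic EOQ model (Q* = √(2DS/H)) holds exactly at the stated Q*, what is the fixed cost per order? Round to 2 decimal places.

$98.02

Since Q* = (2DS/H)^½, squaring gives Q*²·H = 2DS.
S = Q²H / (2D) = 2,729² × 1.1 / (2 × 41,790) = 98.0161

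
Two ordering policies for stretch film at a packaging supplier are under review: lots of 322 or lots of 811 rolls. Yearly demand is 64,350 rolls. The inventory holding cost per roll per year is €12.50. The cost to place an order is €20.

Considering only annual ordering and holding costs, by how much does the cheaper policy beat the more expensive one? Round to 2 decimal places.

Annual cost at Q: ordering D·S/Q plus holding Q·H/2.
TC(322) = (64,350/322)×20 + (322/2)×12.5 = €6,009.39
TC(811) = (64,350/811)×20 + (811/2)×12.5 = €6,655.68
Lots of 322 are cheaper by €646.29.

€646.29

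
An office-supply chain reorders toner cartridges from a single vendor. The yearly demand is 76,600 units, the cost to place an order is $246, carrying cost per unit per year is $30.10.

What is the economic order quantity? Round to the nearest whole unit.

Optimal lot size Q* = (2 × 76,600 × $246 / $30.1)^½ ≈ 1,118.96

1,119 units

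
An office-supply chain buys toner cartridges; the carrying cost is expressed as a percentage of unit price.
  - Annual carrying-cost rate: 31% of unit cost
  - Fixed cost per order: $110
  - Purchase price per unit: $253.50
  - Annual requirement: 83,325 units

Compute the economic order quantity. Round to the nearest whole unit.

Holding cost per unit per year: H = 31% × $253.5 = $78.5850
2DS/H = 2·83,325·110/78.585 = 233,269.71
EOQ = √233,269.71 ≈ 482.98

483 units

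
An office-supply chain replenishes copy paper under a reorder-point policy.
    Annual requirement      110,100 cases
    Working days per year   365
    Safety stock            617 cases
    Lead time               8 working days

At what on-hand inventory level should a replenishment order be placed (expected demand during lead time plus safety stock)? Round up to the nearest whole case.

Daily demand d = 110,100 / 365 = 301.644 cases/day
Demand during lead time = 301.644 × 8 = 2,413.15
Reorder point = 2,413.15 + 617 = 3,030.15 → round up

3,031 cases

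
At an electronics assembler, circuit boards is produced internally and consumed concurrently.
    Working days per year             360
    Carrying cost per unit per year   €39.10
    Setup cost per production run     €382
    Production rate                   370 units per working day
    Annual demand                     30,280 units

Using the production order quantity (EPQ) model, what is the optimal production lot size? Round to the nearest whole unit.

875 units

d = 30,280/360 = 84.1111 units/day;  effective holding cost H(1 − d/p) = 39.1·(1 − 84.1111/370) = 30.21150
Q* = √(2DS / H_eff) = √(2·30,280·382 / 30.21150) ≈ 875.06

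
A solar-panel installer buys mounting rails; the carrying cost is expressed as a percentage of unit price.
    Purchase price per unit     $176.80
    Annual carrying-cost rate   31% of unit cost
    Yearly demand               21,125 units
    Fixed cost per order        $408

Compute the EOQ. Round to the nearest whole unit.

561 units

Holding cost per unit per year: H = 31% × $176.8 = $54.8080
Q* = √(2·D·S / H) = √(2·21,125·408 / 54.808) = √314,516.1 ≈ 560.82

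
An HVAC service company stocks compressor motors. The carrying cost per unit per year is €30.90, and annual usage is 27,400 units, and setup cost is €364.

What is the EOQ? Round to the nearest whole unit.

803 units

Q* = √(2·D·S / H) = √(2·27,400·364 / 30.9) = √645,540.5 ≈ 803.46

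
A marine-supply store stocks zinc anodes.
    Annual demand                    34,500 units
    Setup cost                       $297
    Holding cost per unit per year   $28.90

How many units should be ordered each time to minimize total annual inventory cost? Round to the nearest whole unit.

2DS/H = 2·34,500·297/28.9 = 709,100.35
EOQ = √709,100.35 ≈ 842.08

842 units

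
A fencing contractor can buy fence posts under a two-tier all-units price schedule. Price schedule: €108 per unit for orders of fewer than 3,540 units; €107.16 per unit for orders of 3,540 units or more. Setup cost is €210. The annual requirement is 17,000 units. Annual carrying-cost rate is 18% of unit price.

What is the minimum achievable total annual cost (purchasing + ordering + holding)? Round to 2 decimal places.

H₁ = 18%×€108 = €19.4400;  H₂ = 18%×€107.16 = €19.2888
EOQ₁ = √(2×17,000×210/19.4400) = 606.04  (< 3,540, feasible at tier 1)
EOQ₂ = √(2×17,000×210/19.2888) = 608.41  (< 3,540 → use Q = 3,540 at tier-2 price)
TC(tier 1 (EOQ₁), Q≈606.0) = €1,847,781.41
TC(tier 2, Q≈3,540.0) = €1,856,869.65
Minimum at tier 1 (EOQ₁): €1,847,781.41

€1,847,781.41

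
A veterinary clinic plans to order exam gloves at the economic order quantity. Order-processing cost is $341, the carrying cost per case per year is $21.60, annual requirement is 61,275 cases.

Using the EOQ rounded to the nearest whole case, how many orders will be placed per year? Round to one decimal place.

EOQ = √(2DS/H) = √(2 × 61,275 × 341 / 21.6)
    = √(1,934,701.39) ≈ 1,390.94 → Q = 1,391
Orders per year = D/Q = 61,275 / 1,391 = 44.051

44.1 orders per year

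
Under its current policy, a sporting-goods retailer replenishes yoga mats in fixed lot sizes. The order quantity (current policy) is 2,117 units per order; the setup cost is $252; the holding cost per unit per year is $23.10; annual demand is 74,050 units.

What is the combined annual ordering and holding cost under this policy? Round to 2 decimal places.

$33,265.99

Ordering: D/Q × S = 74,050/2,117 × $252 = $8,814.64
Holding:  Q/2 × H = 2,117/2 × $23.1 = $24,451.35
Total = $8,814.64 + $24,451.35 = $33,265.99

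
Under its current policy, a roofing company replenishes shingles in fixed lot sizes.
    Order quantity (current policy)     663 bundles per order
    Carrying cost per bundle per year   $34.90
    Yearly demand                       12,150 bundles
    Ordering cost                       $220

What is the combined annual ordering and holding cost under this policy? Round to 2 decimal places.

Ordering: D/Q × S = 12,150/663 × $220 = $4,031.67
Holding:  Q/2 × H = 663/2 × $34.9 = $11,569.35
Total = $4,031.67 + $11,569.35 = $15,601.02

$15,601.02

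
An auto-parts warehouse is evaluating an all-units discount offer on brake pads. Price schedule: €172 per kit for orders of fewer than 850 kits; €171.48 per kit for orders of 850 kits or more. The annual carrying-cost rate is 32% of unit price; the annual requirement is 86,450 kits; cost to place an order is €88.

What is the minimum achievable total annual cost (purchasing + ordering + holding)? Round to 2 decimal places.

H₁ = 32%×€172 = €55.0400;  H₂ = 32%×€171.48 = €54.8736
EOQ₁ = √(2×86,450×88/55.0400) = 525.77  (< 850, feasible at tier 1)
EOQ₂ = √(2×86,450×88/54.8736) = 526.57  (< 850 → use Q = 850 at tier-2 price)
TC(tier 1 (EOQ₁), Q≈525.8) = €14,898,338.64
TC(tier 2, Q≈850.0) = €14,856,717.40
Minimum at tier 2: €14,856,717.40

€14,856,717.40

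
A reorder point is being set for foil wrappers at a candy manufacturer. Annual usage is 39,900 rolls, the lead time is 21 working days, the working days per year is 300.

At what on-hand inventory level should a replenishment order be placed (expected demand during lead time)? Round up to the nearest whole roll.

2,793 rolls

Daily demand d = 39,900 / 300 = 133.000 rolls/day
Demand during lead time = 133.000 × 21 = 2,793.00
Reorder point = 2,793.00 → round up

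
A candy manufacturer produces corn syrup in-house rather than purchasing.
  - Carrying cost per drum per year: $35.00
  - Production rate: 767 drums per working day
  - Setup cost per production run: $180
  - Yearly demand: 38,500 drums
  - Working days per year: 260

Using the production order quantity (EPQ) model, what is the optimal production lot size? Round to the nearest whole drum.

d = 38,500/260 = 148.0769 drums/day;  effective holding cost H(1 − d/p) = 35·(1 − 148.0769/767) = 28.24290
Q* = √(2DS / H_eff) = √(2·38,500·180 / 28.24290) ≈ 700.53

701 drums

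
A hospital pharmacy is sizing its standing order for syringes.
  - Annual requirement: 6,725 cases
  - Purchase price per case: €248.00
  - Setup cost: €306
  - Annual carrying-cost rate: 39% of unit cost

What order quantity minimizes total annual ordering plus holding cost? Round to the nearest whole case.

Carrying cost H = €248 × 39% = €96.7200/case/yr
2DS/H = 2·6,725·306/96.72 = 42,552.73
EOQ = √42,552.73 ≈ 206.28

206 cases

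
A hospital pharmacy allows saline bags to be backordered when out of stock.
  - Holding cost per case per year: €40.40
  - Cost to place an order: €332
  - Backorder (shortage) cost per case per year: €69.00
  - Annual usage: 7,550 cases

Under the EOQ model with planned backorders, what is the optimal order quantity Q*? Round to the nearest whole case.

444 cases

Q* = √(2DS/H) · √((H + b)/b)
   = √(2 × 7,550 × 332 / 40.4) · √((40.4 + 69) / 69)
   = 352.263 × 1.2592 ≈ 443.56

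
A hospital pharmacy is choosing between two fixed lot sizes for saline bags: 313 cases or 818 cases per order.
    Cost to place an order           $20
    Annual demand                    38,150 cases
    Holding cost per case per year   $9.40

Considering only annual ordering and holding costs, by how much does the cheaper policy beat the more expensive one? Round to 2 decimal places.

Annual cost at Q: ordering D·S/Q plus holding Q·H/2.
TC(313) = (38,150/313)×20 + (313/2)×9.4 = $3,908.80
TC(818) = (38,150/818)×20 + (818/2)×9.4 = $4,777.36
Cheaper: Q = 313.  Difference = $868.56

$868.56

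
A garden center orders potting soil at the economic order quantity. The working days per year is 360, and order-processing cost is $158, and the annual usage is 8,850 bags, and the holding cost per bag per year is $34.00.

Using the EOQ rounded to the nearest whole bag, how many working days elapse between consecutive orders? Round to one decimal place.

11.7 days

2DS/H = 2·8,850·158/34 = 82,252.94
EOQ = √82,252.94 ≈ 286.80 → Q = 287 bags
Days between orders = 360 / (D/Q) = 360 / 30.836 ≈ 11.675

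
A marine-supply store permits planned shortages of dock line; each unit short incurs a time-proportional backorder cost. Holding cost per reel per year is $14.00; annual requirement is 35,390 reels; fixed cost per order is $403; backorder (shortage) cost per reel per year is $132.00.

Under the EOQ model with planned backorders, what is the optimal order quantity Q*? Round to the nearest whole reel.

Basic EOQ = √(2·35,390·403/14) = 1,427.394
Backorder adjustment √((H+b)/b) = √((14+132)/132) = 1.0517
Q* = 1,427.394 × 1.0517 ≈ 1,501.18

1,501 reels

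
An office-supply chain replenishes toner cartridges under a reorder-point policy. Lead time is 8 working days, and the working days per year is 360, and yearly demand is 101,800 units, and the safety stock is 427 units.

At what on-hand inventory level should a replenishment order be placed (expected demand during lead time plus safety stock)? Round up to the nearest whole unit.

2,690 units

Daily demand d = 101,800 / 360 = 282.778 units/day
Demand during lead time = 282.778 × 8 = 2,262.22
Reorder point = 2,262.22 + 427 = 2,689.22 → round up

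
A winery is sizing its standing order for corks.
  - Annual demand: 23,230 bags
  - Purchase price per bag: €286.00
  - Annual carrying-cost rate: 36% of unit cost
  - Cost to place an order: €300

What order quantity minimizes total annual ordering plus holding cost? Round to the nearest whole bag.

368 bags

Carrying cost H = €286 × 36% = €102.9600/bag/yr
2DS/H = 2·23,230·300/102.96 = 135,372.96
EOQ = √135,372.96 ≈ 367.93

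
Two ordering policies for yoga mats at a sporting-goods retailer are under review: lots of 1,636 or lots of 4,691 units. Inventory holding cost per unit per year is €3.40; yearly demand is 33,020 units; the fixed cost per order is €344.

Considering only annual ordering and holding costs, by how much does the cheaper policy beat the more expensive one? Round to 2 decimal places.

TC(Q) = (D/Q)S + (Q/2)H
TC(1,636) = (33,020/1,636)×344 + (1,636/2)×3.4 = €9,724.28
TC(4,691) = (33,020/4,691)×344 + (4,691/2)×3.4 = €10,396.12
Lots of 1,636 are cheaper by €671.84.

€671.84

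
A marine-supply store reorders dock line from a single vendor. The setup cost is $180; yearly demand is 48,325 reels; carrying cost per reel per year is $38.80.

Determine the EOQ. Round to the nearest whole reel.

Optimal lot size Q* = (2 × 48,325 × $180 / $38.8)^½ ≈ 669.61

670 reels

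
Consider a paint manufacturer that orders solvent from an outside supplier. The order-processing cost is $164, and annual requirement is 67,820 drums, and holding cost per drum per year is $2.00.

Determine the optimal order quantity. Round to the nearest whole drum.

2DS/H = 2·67,820·164/2 = 11,122,480.00
EOQ = √11,122,480.00 ≈ 3,335.04

3,335 drums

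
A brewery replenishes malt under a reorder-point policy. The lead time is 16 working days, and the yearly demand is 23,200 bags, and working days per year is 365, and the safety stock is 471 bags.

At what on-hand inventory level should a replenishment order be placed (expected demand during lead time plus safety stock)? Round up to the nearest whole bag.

1,488 bags

Daily demand d = 23,200 / 365 = 63.562 bags/day
Demand during lead time = 63.562 × 16 = 1,016.99
Reorder point = 1,016.99 + 471 = 1,487.99 → round up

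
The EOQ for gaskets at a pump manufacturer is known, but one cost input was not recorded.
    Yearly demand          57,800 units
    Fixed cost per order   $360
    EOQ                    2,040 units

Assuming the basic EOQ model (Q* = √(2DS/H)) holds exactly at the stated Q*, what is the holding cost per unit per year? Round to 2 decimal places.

$10.00

Since Q* = (2DS/H)^½, squaring gives Q*²·H = 2DS.
H = 2DS / Q² = 2 × 57,800 × 360 / 2,040² = 10.0000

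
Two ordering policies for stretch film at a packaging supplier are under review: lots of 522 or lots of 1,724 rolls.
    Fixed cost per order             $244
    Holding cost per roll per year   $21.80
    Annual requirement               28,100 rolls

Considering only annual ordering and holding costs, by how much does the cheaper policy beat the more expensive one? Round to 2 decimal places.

$3,943.96

TC(Q) = (D/Q)S + (Q/2)H
TC(522) = (28,100/522)×244 + (522/2)×21.8 = $18,824.67
TC(1,724) = (28,100/1,724)×244 + (1,724/2)×21.8 = $22,768.63
Lots of 522 are cheaper by $3,943.96.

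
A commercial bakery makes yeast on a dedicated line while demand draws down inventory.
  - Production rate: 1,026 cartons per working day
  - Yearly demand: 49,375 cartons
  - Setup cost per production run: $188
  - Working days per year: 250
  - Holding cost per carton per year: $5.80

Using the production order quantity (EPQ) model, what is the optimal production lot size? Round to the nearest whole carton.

Daily demand d = 49,375/250 = 197.500; p = 1026; 1 − d/p = 0.80750
EPQ = √(2DS / (H(1 − d/p)))
    = √(2 × 49,375 × 188 / (5.8 × 0.80750)) ≈ 1,990.95

1,991 cartons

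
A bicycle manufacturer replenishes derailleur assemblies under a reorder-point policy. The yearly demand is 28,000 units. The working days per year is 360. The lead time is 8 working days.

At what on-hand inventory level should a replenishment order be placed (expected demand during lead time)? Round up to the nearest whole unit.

623 units

Daily demand d = 28,000 / 360 = 77.778 units/day
Demand during lead time = 77.778 × 8 = 622.22
Reorder point = 622.22 → round up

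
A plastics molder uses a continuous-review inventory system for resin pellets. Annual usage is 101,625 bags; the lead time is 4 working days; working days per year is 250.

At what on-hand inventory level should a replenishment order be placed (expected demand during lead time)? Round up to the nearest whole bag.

Daily demand d = 101,625 / 250 = 406.500 bags/day
Demand during lead time = 406.500 × 4 = 1,626.00
Reorder point = 1,626.00 → round up

1,626 bags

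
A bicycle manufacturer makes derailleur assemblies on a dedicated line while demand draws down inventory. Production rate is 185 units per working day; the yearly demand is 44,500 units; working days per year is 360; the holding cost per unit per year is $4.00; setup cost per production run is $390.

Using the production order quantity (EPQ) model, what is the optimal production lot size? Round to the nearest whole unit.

d = 44,500/360 = 123.6111 units/day;  effective holding cost H(1 − d/p) = 4·(1 − 123.6111/185) = 1.32733
Q* = √(2DS / H_eff) = √(2·44,500·390 / 1.32733) ≈ 5,113.74

5,114 units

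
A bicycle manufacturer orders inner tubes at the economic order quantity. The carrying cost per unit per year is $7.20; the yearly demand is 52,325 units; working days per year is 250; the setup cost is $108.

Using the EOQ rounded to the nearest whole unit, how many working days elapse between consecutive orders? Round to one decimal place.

6.0 days

Optimal lot size Q* = (2 × 52,325 × $108 / $7.2)^½ ≈ 1,252.90 → Q = 1,253 units
T = Q/D × 250 days = 1,253/52,325 × 250 = 5.987 days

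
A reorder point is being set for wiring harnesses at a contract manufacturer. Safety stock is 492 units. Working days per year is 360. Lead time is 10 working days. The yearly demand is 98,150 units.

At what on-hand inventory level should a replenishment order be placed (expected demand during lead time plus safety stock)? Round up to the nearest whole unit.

3,219 units

Daily demand d = 98,150 / 360 = 272.639 units/day
Demand during lead time = 272.639 × 10 = 2,726.39
Reorder point = 2,726.39 + 492 = 3,218.39 → round up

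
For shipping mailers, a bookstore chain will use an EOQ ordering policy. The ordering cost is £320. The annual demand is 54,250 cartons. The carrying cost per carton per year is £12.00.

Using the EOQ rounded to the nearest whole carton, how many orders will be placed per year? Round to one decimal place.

31.9 orders per year

Q* = √(2·D·S / H) = √(2·54,250·320 / 12) = √2,893,333.3 ≈ 1,700.98 → Q = 1,701
N = D/Q = 54,250/1,701 ≈ 31.893 orders/yr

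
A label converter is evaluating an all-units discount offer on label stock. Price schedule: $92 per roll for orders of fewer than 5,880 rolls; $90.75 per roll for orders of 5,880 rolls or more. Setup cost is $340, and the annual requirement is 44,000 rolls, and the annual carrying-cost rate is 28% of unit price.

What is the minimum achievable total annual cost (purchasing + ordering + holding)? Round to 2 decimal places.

H₁ = 28%×$92 = $25.7600;  H₂ = 28%×$90.75 = $25.4100
EOQ₁ = √(2×44,000×340/25.7600) = 1,077.72  (< 5,880, feasible at tier 1)
EOQ₂ = √(2×44,000×340/25.4100) = 1,085.12  (< 5,880 → use Q = 5,880 at tier-2 price)
TC(tier 1 (EOQ₁), Q≈1,077.7) = $4,075,762.19
TC(tier 2, Q≈5,880.0) = $4,070,249.62
Minimum at tier 2: $4,070,249.62

$4,070,249.62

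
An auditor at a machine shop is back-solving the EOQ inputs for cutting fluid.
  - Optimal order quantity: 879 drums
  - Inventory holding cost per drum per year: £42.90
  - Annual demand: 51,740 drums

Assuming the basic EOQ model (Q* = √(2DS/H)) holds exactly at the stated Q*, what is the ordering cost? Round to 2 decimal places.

£320.32

From Q* = √(2DS/H) ⇒ Q*² = 2DS/H.
S = Q²H / (2D) = 879² × 42.9 / (2 × 51,740) = 320.3160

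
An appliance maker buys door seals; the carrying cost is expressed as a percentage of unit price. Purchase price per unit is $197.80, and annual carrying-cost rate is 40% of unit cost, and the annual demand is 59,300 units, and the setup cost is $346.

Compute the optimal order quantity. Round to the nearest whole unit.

720 units

Holding cost per unit per year: H = 40% × $197.8 = $79.1200
2DS/H = 2·59,300·346/79.12 = 518,650.15
EOQ = √518,650.15 ≈ 720.17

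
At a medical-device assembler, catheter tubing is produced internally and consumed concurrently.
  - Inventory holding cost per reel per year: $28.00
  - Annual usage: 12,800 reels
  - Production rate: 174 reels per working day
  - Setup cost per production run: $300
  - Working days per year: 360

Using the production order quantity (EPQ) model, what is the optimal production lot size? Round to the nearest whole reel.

Daily demand d = 12,800/360 = 35.556; p = 174; 1 − d/p = 0.79566
EPQ = √(2DS / (H(1 − d/p)))
    = √(2 × 12,800 × 300 / (28 × 0.79566)) ≈ 587.14

587 reels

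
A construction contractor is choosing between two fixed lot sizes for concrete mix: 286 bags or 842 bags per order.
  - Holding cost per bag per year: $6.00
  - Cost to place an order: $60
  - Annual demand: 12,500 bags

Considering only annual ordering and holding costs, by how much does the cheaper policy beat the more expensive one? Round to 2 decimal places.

TC(Q) = (D/Q)S + (Q/2)H
TC(286) = (12,500/286)×60 + (286/2)×6 = $3,480.38
TC(842) = (12,500/842)×60 + (842/2)×6 = $3,416.74
|ΔTC| = |$3,480.38 − $3,416.74| = $63.64

$63.64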